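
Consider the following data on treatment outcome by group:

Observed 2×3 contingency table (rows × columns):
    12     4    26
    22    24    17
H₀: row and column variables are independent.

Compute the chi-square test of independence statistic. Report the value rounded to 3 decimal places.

test statistic = 15.532

Row totals [42, 63], col totals [34, 28, 43], n=105
χ² = (12−13.60)²/13.60 + (4−11.20)²/11.20 + (26−17.20)²/17.20 + (22−20.40)²/20.40 + (24−16.80)²/16.80 + (17−25.80)²/25.80 = 15.5319
df = 2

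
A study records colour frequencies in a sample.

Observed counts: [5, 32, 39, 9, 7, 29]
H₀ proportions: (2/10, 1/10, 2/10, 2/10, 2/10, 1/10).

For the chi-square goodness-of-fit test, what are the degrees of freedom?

degrees of freedom = 5

df = k − 1 = 6 − 1 = 5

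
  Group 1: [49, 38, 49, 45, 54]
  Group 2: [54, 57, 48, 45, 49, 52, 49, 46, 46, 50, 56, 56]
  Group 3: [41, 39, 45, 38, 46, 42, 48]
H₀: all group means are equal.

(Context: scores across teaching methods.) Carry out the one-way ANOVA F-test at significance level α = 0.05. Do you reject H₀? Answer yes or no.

reject H₀: yes

Group means [47.00, 50.67, 42.71], grand mean 47.583
SSB = Σnᵢ(x̄ᵢ−x̄)² = 281.738; SSW = ΣΣ(x−x̄ᵢ)² = 424.095
MSB = 281.738/2 = 140.8690; MSW = 424.095/21 = 20.1950
F = MSB/MSW = 6.9754
df = (2, 21)
p-value (upper-tail) = 0.00475
At α=0.05: p < α → reject H₀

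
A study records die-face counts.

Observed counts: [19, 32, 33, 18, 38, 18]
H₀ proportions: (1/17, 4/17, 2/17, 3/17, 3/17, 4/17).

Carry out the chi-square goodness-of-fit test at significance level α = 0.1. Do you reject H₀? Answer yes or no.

reject H₀: yes

n = 158; E_i = n·p_i = [9.29, 37.18, 18.59, 27.88, 27.88, 37.18]
χ² = (19−9.29)²/9.29 + (32−37.18)²/37.18 + (33−18.59)²/18.59 + (18−27.88)²/27.88 + (38−27.88)²/27.88 + (18−37.18)²/37.18 = 39.0960
df = 5
p-value (upper-tail) = 0.00000
At α=0.1: p < α → reject H₀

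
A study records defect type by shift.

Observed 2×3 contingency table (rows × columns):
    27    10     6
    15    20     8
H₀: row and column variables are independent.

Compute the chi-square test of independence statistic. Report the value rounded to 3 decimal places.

test statistic = 7.048

Row totals [43, 43], col totals [42, 30, 14], n=86
χ² = (27−21.00)²/21.00 + (10−15.00)²/15.00 + (6−7.00)²/7.00 + (15−21.00)²/21.00 + (20−15.00)²/15.00 + (8−7.00)²/7.00 = 7.0476
df = 2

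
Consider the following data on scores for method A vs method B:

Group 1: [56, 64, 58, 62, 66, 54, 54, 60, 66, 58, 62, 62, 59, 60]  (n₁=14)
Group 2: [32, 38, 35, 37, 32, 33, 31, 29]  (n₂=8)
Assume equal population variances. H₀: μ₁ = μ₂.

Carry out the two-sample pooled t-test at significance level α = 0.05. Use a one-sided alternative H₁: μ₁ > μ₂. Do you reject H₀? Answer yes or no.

reject H₀: yes

x̄₁=60.071, s₁=3.892, n₁=14
x̄₂=33.375, s₂=3.068, n₂=8
s_p² = [13·3.892² + 7·3.068²]/20 = 13.1402
SE = √(s_p²·(1/14+1/8)) = 1.6066
t = (60.071−33.375)/1.6066 = 16.6169
df = 20
p-value (one-sided, H₁ greater) = 0.00000
At α=0.05: p < α → reject H₀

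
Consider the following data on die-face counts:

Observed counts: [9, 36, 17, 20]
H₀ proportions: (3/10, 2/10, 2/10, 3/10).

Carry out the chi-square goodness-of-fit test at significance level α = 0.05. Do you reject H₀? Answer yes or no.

n = 82; E_i = n·p_i = [24.60, 16.40, 16.40, 24.60]
χ² = (9−24.60)²/24.60 + (36−16.40)²/16.40 + (17−16.40)²/16.40 + (20−24.60)²/24.60 = 34.1992
df = 3
p-value (upper-tail) = 0.00000
At α=0.05: p < α → reject H₀

reject H₀: yes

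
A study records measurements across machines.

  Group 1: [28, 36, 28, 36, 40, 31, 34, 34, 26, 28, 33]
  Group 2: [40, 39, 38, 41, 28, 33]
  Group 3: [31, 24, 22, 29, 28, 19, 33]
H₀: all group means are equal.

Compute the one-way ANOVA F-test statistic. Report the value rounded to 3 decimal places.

test statistic = 7.273

Group means [32.18, 36.50, 26.57], grand mean 31.625
SSB = Σnᵢ(x̄ᵢ−x̄)² = 324.774; SSW = ΣΣ(x−x̄ᵢ)² = 468.851
MSB = 324.774/2 = 162.3872; MSW = 468.851/21 = 22.3262
F = MSB/MSW = 7.2734
df = (2, 21)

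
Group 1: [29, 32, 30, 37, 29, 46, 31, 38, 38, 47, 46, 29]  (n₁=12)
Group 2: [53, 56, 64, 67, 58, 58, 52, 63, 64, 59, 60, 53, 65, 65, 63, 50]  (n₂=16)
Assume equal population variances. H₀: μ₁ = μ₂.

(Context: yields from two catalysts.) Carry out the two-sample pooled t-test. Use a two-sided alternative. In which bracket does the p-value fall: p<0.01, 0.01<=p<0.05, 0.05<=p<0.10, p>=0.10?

p-value bracket: p<0.01

x̄₁=36.000, s₁=7.097, n₁=12
x̄₂=59.375, s₂=5.353, n₂=16
s_p² = [11·7.097² + 15·5.353²]/26 = 37.8365
SE = √(s_p²·(1/12+1/16)) = 2.3490
t = (36.000−59.375)/2.3490 = -9.9510
df = 26
p-value (two-sided) = 0.00000
→ bracket: p<0.01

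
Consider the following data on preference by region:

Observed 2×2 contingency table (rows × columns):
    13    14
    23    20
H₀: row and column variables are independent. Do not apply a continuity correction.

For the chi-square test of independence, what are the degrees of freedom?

df = (r−1)(c−1) = (2−1)·(2−1) = 1

degrees of freedom = 1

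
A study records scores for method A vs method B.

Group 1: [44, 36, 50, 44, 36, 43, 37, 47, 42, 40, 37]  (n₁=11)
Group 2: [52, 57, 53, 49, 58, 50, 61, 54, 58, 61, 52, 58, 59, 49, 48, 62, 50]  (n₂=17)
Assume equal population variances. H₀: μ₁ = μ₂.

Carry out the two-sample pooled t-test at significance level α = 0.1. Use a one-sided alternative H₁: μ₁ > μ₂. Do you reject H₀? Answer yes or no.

reject H₀: no

x̄₁=41.455, s₁=4.698, n₁=11
x̄₂=54.765, s₂=4.750, n₂=17
s_p² = [10·4.698² + 16·4.750²]/26 = 22.3764
SE = √(s_p²·(1/11+1/17)) = 1.8304
t = (41.455−54.765)/1.8304 = -7.2716
df = 26
p-value (one-sided, H₁ greater) = 1.00000
At α=0.1: p ≥ α → fail to reject H₀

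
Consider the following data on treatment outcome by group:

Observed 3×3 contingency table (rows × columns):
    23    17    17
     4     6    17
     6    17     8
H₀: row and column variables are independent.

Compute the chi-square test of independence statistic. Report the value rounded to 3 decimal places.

test statistic = 17.510

Row totals [57, 27, 31], col totals [33, 40, 42], n=115
χ² = (23−16.36)²/16.36 + (17−19.83)²/19.83 + (17−20.82)²/20.82 + (4−7.75)²/7.75 + (6−9.39)²/9.39 + (17−9.86)²/9.86 + (6−8.90)²/8.90 + (17−10.78)²/10.78 + (8−11.32)²/11.32 = 17.5096
df = 4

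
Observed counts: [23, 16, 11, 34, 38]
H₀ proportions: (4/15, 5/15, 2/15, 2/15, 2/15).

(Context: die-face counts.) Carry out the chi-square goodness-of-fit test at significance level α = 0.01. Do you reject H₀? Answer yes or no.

n = 122; E_i = n·p_i = [32.53, 40.67, 16.27, 16.27, 16.27]
χ² = (23−32.53)²/32.53 + (16−40.67)²/40.67 + (11−16.27)²/16.27 + (34−16.27)²/16.27 + (38−16.27)²/16.27 = 67.8299
df = 4
p-value (upper-tail) = 0.00000
At α=0.01: p < α → reject H₀

reject H₀: yes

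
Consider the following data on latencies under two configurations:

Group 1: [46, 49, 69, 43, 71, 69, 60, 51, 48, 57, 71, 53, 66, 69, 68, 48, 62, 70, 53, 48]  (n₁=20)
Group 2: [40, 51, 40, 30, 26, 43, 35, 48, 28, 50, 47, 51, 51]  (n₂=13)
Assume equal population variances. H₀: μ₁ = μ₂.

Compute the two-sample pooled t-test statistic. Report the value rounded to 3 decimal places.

x̄₁=58.550, s₁=9.929, n₁=20
x̄₂=41.538, s₂=9.216, n₂=13
s_p² = [19·9.929² + 12·9.216²]/31 = 93.2962
SE = √(s_p²·(1/20+1/13)) = 3.4411
t = (58.550−41.538)/3.4411 = 4.9436
df = 31

test statistic = 4.944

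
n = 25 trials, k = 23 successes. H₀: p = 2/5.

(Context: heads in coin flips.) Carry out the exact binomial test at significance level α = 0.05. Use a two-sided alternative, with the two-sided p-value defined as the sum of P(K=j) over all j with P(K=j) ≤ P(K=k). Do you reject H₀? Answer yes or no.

Exact binomial: n=25, k=23, p₀=2/5=0.4000
P(X=j) = C(n,j)·p₀^j·(1−p₀)^(n−j); p = Σ P(X=j) over j with P(X=j) ≤ P(X=23)
p-value (two-sided) = 0.00000
At α=0.05: p < α → reject H₀

reject H₀: yes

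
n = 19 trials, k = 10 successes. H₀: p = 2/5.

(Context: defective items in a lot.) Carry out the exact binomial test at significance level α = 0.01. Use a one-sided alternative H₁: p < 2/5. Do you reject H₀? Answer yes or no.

reject H₀: no

Exact binomial: n=19, k=10, p₀=2/5=0.4000
P(X≤10) from Σ C(n,i)·p₀^i·(1−p₀)^(n−i)
p-value (one-sided, H₁ less) = 0.91153
At α=0.01: p ≥ α → fail to reject H₀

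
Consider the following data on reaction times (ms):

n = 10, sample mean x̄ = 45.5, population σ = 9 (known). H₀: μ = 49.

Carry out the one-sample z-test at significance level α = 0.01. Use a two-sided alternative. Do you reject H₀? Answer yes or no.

SE = σ/√n = 9/√10 = 2.8460
z = (x̄−μ₀)/SE = (45.5−49)/2.8460 = -1.2298
p-value (two-sided) = 0.21878
At α=0.01: p ≥ α → fail to reject H₀

reject H₀: no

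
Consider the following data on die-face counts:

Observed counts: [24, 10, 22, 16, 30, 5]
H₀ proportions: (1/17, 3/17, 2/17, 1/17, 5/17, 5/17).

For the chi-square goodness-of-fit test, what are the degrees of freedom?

df = k − 1 = 6 − 1 = 5

degrees of freedom = 5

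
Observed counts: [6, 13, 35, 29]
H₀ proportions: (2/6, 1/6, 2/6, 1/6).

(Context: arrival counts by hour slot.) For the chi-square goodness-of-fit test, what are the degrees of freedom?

df = k − 1 = 4 − 1 = 3

degrees of freedom = 3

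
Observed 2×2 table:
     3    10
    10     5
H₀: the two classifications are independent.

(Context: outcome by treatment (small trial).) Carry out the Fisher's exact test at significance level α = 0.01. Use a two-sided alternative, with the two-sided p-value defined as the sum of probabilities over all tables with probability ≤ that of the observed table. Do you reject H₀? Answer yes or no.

Margins: r₁=13, r₂=15, c₁=13, c₂=15, n=28
p_obs = C(13,3)·C(15,10)/C(28,13); sum pmf over tables with pmf ≤ p_obs
p-value (two-sided) = 0.02964
At α=0.01: p ≥ α → fail to reject H₀

reject H₀: no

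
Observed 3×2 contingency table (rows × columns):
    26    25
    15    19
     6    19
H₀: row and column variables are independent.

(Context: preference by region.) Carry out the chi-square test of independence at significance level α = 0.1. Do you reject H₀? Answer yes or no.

reject H₀: yes

Row totals [51, 34, 25], col totals [47, 63], n=110
χ² = (26−21.79)²/21.79 + (25−29.21)²/29.21 + (15−14.53)²/14.53 + (19−19.47)²/19.47 + (6−10.68)²/10.68 + (19−14.32)²/14.32 = 5.0293
df = 2
p-value (upper-tail) = 0.08089
At α=0.1: p < α → reject H₀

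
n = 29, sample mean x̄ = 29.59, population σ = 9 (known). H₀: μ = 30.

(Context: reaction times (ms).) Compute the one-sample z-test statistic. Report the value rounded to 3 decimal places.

SE = σ/√n = 9/√29 = 1.6713
z = (x̄−μ₀)/SE = (29.59−30)/1.6713 = -0.2453

test statistic = -0.245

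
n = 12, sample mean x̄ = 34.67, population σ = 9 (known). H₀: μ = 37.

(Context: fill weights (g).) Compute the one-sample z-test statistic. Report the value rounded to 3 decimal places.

test statistic = -0.897

SE = σ/√n = 9/√12 = 2.5981
z = (x̄−μ₀)/SE = (34.67−37)/2.5981 = -0.8968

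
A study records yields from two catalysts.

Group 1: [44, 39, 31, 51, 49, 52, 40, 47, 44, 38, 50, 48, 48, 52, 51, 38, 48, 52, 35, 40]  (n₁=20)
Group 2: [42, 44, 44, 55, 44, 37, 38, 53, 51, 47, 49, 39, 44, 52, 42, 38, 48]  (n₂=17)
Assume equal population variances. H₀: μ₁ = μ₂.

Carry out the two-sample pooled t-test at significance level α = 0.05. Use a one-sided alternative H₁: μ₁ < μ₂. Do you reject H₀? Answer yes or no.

reject H₀: no

x̄₁=44.850, s₁=6.377, n₁=20
x̄₂=45.118, s₂=5.578, n₂=17
s_p² = [19·6.377² + 16·5.578²]/35 = 36.2947
SE = √(s_p²·(1/20+1/17)) = 1.9874
t = (44.850−45.118)/1.9874 = -0.1347
df = 35
p-value (one-sided, H₁ less) = 0.44682
At α=0.05: p ≥ α → fail to reject H₀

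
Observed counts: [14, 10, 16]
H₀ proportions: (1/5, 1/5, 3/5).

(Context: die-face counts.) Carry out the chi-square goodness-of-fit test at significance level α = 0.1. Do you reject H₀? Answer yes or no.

n = 40; E_i = n·p_i = [8.00, 8.00, 24.00]
χ² = (14−8.00)²/8.00 + (10−8.00)²/8.00 + (16−24.00)²/24.00 = 7.6667
df = 2
p-value (upper-tail) = 0.02164
At α=0.1: p < α → reject H₀

reject H₀: yes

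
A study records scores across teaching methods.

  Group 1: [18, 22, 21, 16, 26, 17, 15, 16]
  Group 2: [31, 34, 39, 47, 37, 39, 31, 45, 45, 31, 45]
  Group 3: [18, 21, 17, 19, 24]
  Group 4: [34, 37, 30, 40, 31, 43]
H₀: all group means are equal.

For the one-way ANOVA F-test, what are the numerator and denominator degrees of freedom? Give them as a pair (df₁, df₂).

degrees of freedom = [3, 26]

k = 4 groups, N = 30 total
df = (k−1, N−k) = (4−1, 30−4) = (3, 26)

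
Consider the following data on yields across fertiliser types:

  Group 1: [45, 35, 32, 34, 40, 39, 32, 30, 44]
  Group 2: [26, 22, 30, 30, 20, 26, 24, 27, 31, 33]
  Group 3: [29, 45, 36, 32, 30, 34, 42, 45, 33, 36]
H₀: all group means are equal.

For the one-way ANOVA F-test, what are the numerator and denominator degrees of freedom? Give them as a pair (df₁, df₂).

k = 3 groups, N = 29 total
df = (k−1, N−k) = (3−1, 29−3) = (2, 26)

degrees of freedom = [2, 26]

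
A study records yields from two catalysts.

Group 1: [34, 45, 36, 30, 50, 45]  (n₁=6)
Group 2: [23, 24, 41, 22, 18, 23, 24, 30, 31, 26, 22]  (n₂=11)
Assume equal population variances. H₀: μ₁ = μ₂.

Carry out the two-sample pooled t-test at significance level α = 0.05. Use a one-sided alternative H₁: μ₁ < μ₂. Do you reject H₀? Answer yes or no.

reject H₀: no

x̄₁=40.000, s₁=7.772, n₁=6
x̄₂=25.818, s₂=6.226, n₂=11
s_p² = [5·7.772² + 10·6.226²]/15 = 45.9758
SE = √(s_p²·(1/6+1/11)) = 3.4413
t = (40.000−25.818)/3.4413 = 4.1211
df = 15
p-value (one-sided, H₁ less) = 0.99955
At α=0.05: p ≥ α → fail to reject H₀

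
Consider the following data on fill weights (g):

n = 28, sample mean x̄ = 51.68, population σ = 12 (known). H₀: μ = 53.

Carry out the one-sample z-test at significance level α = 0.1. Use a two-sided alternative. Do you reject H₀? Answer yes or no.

SE = σ/√n = 12/√28 = 2.2678
z = (x̄−μ₀)/SE = (51.68−53)/2.2678 = -0.5821
p-value (two-sided) = 0.56052
At α=0.1: p ≥ α → fail to reject H₀

reject H₀: no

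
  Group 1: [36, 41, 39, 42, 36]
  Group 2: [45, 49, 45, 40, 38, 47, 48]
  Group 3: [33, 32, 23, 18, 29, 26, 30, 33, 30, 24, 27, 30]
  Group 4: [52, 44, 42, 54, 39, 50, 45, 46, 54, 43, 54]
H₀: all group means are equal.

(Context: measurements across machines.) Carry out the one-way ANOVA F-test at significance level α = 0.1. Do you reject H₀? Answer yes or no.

Group means [38.80, 44.57, 27.92, 47.55], grand mean 38.971
SSB = Σnᵢ(x̄ᵢ−x̄)² = 2494.813; SSW = ΣΣ(x−x̄ᵢ)² = 654.158
MSB = 2494.813/3 = 831.6044; MSW = 654.158/31 = 21.1019
F = MSB/MSW = 39.4090
df = (3, 31)
p-value (upper-tail) = 0.00000
At α=0.1: p < α → reject H₀

reject H₀: yes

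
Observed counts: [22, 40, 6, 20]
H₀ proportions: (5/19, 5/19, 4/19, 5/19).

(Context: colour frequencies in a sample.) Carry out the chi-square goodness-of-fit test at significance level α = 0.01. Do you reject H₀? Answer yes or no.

n = 88; E_i = n·p_i = [23.16, 23.16, 18.53, 23.16]
χ² = (22−23.16)²/23.16 + (40−23.16)²/23.16 + (6−18.53)²/18.53 + (20−23.16)²/23.16 = 21.2068
df = 3
p-value (upper-tail) = 0.00010
At α=0.01: p < α → reject H₀

reject H₀: yes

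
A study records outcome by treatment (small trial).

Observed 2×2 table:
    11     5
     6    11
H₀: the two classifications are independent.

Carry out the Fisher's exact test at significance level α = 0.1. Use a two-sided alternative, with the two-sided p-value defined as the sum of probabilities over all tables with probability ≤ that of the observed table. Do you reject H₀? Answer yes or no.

Margins: r₁=16, r₂=17, c₁=17, c₂=16, n=33
p_obs = C(16,11)·C(17,6)/C(33,17); sum pmf over tables with pmf ≤ p_obs
p-value (two-sided) = 0.08441
At α=0.1: p < α → reject H₀

reject H₀: yes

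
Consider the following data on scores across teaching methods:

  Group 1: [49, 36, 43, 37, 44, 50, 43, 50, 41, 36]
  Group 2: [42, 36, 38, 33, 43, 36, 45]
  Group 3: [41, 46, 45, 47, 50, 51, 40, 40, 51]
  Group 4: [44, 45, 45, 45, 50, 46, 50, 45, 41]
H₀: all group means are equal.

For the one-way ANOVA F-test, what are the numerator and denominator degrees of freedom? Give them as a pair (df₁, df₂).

degrees of freedom = [3, 31]

k = 4 groups, N = 35 total
df = (k−1, N−k) = (4−1, 35−4) = (3, 31)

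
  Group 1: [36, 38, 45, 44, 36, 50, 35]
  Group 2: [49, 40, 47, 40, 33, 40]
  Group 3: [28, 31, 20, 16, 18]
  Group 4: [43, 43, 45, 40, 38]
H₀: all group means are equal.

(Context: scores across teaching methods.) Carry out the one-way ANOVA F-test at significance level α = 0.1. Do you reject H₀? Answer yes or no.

Group means [40.57, 41.50, 22.60, 41.80], grand mean 37.174
SSB = Σnᵢ(x̄ᵢ−x̄)² = 1362.090; SSW = ΣΣ(x−x̄ᵢ)² = 567.214
MSB = 1362.090/3 = 454.0300; MSW = 567.214/19 = 29.8534
F = MSB/MSW = 15.2087
df = (3, 19)
p-value (upper-tail) = 0.00003
At α=0.1: p < α → reject H₀

reject H₀: yes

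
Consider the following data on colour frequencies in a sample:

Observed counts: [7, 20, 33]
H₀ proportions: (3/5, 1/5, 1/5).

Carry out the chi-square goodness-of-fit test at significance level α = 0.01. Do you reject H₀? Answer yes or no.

n = 60; E_i = n·p_i = [36.00, 12.00, 12.00]
χ² = (7−36.00)²/36.00 + (20−12.00)²/12.00 + (33−12.00)²/12.00 = 65.4444
df = 2
p-value (upper-tail) = 0.00000
At α=0.01: p < α → reject H₀

reject H₀: yes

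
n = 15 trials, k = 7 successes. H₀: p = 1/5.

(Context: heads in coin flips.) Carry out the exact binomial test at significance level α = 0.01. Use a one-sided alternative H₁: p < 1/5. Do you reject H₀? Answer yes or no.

reject H₀: no

Exact binomial: n=15, k=7, p₀=1/5=0.2000
P(X≤7) from Σ C(n,i)·p₀^i·(1−p₀)^(n−i)
p-value (one-sided, H₁ less) = 0.99576
At α=0.01: p ≥ α → fail to reject H₀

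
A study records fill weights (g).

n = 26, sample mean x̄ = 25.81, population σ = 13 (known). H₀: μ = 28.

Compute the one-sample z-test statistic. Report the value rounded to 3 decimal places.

SE = σ/√n = 13/√26 = 2.5495
z = (x̄−μ₀)/SE = (25.81−28)/2.5495 = -0.8590

test statistic = -0.859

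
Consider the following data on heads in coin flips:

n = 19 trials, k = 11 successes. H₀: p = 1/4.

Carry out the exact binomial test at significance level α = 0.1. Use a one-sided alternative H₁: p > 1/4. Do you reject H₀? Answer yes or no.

Exact binomial: n=19, k=11, p₀=1/4=0.2500
P(X≥11) from Σ C(n,i)·p₀^i·(1−p₀)^(n−i)
p-value (one-sided, H₁ greater) = 0.00229
At α=0.1: p < α → reject H₀

reject H₀: yes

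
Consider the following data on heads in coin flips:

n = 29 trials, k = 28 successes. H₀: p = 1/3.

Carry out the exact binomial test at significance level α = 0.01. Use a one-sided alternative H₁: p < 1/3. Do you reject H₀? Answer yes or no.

reject H₀: no

Exact binomial: n=29, k=28, p₀=1/3=0.3333
P(X≤28) from Σ C(n,i)·p₀^i·(1−p₀)^(n−i)
p-value (one-sided, H₁ less) = 1.00000
At α=0.01: p ≥ α → fail to reject H₀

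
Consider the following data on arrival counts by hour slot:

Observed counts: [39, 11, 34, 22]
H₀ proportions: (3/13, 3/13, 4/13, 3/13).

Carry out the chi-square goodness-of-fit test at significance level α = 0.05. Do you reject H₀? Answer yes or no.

n = 106; E_i = n·p_i = [24.46, 24.46, 32.62, 24.46]
χ² = (39−24.46)²/24.46 + (11−24.46)²/24.46 + (34−32.62)²/32.62 + (22−24.46)²/24.46 = 16.3553
df = 3
p-value (upper-tail) = 0.00096
At α=0.05: p < α → reject H₀

reject H₀: yes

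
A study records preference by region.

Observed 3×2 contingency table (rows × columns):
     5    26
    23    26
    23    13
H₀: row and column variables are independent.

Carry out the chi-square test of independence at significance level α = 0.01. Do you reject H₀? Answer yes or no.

reject H₀: yes

Row totals [31, 49, 36], col totals [51, 65], n=116
χ² = (5−13.63)²/13.63 + (26−17.37)²/17.37 + (23−21.54)²/21.54 + (26−27.46)²/27.46 + (23−15.83)²/15.83 + (13−20.17)²/20.17 = 15.7267
df = 2
p-value (upper-tail) = 0.00038
At α=0.01: p < α → reject H₀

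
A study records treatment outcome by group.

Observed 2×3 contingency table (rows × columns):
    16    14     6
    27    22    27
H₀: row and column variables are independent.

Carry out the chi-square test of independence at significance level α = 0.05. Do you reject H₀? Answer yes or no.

Row totals [36, 76], col totals [43, 36, 33], n=112
χ² = (16−13.82)²/13.82 + (14−11.57)²/11.57 + (6−10.61)²/10.61 + (27−29.18)²/29.18 + (22−24.43)²/24.43 + (27−22.39)²/22.39 = 4.2062
df = 2
p-value (upper-tail) = 0.12208
At α=0.05: p ≥ α → fail to reject H₀

reject H₀: no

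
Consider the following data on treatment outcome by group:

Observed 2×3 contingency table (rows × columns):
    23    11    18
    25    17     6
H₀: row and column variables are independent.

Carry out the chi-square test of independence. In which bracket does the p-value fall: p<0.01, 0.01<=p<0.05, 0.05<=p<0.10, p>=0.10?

Row totals [52, 48], col totals [48, 28, 24], n=100
χ² = (23−24.96)²/24.96 + (11−14.56)²/14.56 + (18−12.48)²/12.48 + (25−23.04)²/23.04 + (17−13.44)²/13.44 + (6−11.52)²/11.52 = 7.2206
df = 2
p-value (upper-tail) = 0.02704
→ bracket: 0.01<=p<0.05

p-value bracket: 0.01<=p<0.05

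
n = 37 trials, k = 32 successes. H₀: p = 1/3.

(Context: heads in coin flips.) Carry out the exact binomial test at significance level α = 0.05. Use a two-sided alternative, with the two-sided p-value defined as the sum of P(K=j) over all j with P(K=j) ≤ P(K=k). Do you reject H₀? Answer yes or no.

reject H₀: yes

Exact binomial: n=37, k=32, p₀=1/3=0.3333
P(X=j) = C(n,j)·p₀^j·(1−p₀)^(n−j); p = Σ P(X=j) over j with P(X=j) ≤ P(X=32)
p-value (two-sided) = 0.00000
At α=0.05: p < α → reject H₀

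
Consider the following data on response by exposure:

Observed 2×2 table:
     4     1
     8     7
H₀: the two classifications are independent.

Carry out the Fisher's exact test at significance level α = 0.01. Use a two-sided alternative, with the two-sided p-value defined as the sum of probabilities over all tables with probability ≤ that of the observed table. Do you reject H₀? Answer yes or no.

Margins: r₁=5, r₂=15, c₁=12, c₂=8, n=20
p_obs = C(5,4)·C(15,8)/C(20,12); sum pmf over tables with pmf ≤ p_obs
p-value (two-sided) = 0.60268
At α=0.01: p ≥ α → fail to reject H₀

reject H₀: no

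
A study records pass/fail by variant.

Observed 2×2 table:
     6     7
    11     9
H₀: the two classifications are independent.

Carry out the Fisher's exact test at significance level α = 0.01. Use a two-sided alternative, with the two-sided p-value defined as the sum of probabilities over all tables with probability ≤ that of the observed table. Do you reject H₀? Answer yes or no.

reject H₀: no

Margins: r₁=13, r₂=20, c₁=17, c₂=16, n=33
p_obs = C(13,6)·C(20,11)/C(33,17); sum pmf over tables with pmf ≤ p_obs
p-value (two-sided) = 0.72828
At α=0.01: p ≥ α → fail to reject H₀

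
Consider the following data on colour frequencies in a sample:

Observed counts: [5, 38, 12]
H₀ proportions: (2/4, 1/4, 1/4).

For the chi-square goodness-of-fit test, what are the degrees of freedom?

degrees of freedom = 2

df = k − 1 = 3 − 1 = 2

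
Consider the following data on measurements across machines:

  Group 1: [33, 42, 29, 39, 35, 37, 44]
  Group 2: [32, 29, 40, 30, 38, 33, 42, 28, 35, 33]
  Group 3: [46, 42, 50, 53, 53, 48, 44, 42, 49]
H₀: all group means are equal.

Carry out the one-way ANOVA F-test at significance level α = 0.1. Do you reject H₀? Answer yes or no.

reject H₀: yes

Group means [37.00, 34.00, 47.44], grand mean 39.462
SSB = Σnᵢ(x̄ᵢ−x̄)² = 914.239; SSW = ΣΣ(x−x̄ᵢ)² = 506.222
MSB = 914.239/2 = 457.1197; MSW = 506.222/23 = 22.0097
F = MSB/MSW = 20.7690
df = (2, 23)
p-value (upper-tail) = 0.00001
At α=0.1: p < α → reject H₀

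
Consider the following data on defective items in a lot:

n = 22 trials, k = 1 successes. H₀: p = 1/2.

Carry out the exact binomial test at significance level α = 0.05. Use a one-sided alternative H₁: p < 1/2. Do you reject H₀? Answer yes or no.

Exact binomial: n=22, k=1, p₀=1/2=0.5000
P(X≤1) from Σ C(n,i)·p₀^i·(1−p₀)^(n−i)
p-value (one-sided, H₁ less) = 0.00001
At α=0.05: p < α → reject H₀

reject H₀: yes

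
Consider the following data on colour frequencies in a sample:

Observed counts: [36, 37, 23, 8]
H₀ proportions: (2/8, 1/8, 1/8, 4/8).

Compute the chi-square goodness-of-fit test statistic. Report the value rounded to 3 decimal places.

test statistic = 93.077

n = 104; E_i = n·p_i = [26.00, 13.00, 13.00, 52.00]
χ² = (36−26.00)²/26.00 + (37−13.00)²/13.00 + (23−13.00)²/13.00 + (8−52.00)²/52.00 = 93.0769
df = 3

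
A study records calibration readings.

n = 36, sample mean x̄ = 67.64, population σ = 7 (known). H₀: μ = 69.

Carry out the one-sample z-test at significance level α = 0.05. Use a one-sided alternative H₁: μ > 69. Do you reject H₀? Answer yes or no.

SE = σ/√n = 7/√36 = 1.1667
z = (x̄−μ₀)/SE = (67.64−69)/1.1667 = -1.1657
p-value (one-sided, H₁ greater) = 0.87814
At α=0.05: p ≥ α → fail to reject H₀

reject H₀: no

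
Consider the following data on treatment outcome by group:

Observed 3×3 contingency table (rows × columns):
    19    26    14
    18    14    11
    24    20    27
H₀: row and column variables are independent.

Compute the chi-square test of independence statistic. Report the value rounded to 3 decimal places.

test statistic = 5.727

Row totals [59, 43, 71], col totals [61, 60, 52], n=173
χ² = (19−20.80)²/20.80 + (26−20.46)²/20.46 + (14−17.73)²/17.73 + (18−15.16)²/15.16 + (14−14.91)²/14.91 + (11−12.92)²/12.92 + (24−25.03)²/25.03 + (20−24.62)²/24.62 + (27−21.34)²/21.34 = 5.7268
df = 4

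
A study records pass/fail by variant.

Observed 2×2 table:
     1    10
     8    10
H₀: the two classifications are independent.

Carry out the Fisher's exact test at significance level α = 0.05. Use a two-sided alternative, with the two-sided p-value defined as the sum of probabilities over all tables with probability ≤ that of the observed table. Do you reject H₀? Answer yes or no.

reject H₀: no

Margins: r₁=11, r₂=18, c₁=9, c₂=20, n=29
p_obs = C(11,1)·C(18,8)/C(29,9); sum pmf over tables with pmf ≤ p_obs
p-value (two-sided) = 0.09590
At α=0.05: p ≥ α → fail to reject H₀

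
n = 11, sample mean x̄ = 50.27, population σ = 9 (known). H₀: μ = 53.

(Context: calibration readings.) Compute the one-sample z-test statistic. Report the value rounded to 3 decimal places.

test statistic = -1.006

SE = σ/√n = 9/√11 = 2.7136
z = (x̄−μ₀)/SE = (50.27−53)/2.7136 = -1.0060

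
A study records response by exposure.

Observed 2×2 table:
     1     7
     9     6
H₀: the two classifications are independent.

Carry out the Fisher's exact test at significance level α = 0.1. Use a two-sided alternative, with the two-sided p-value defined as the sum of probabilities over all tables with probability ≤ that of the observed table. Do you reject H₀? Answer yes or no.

Margins: r₁=8, r₂=15, c₁=10, c₂=13, n=23
p_obs = C(8,1)·C(15,9)/C(23,10); sum pmf over tables with pmf ≤ p_obs
p-value (two-sided) = 0.07430
At α=0.1: p < α → reject H₀

reject H₀: yes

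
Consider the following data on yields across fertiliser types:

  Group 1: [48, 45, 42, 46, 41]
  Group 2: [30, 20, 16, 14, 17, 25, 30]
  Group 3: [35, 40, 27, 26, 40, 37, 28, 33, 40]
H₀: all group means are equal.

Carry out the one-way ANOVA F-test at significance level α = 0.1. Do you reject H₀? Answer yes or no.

Group means [44.40, 21.71, 34.00], grand mean 32.381
SSB = Σnᵢ(x̄ᵢ−x̄)² = 1542.324; SSW = ΣΣ(x−x̄ᵢ)² = 566.629
MSB = 1542.324/2 = 771.1619; MSW = 566.629/18 = 31.4794
F = MSB/MSW = 24.4974
df = (2, 18)
p-value (upper-tail) = 0.00001
At α=0.1: p < α → reject H₀

reject H₀: yes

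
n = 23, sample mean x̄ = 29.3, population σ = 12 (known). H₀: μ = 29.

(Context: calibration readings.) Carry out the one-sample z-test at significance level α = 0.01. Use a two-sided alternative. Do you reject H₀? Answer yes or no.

reject H₀: no

SE = σ/√n = 12/√23 = 2.5022
z = (x̄−μ₀)/SE = (29.3−29)/2.5022 = 0.1199
p-value (two-sided) = 0.90457
At α=0.01: p ≥ α → fail to reject H₀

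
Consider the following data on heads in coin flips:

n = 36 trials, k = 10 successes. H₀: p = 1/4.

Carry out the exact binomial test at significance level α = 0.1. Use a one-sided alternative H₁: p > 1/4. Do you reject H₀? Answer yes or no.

reject H₀: no

Exact binomial: n=36, k=10, p₀=1/4=0.2500
P(X≥10) from Σ C(n,i)·p₀^i·(1−p₀)^(n−i)
p-value (one-sided, H₁ greater) = 0.41168
At α=0.1: p ≥ α → fail to reject H₀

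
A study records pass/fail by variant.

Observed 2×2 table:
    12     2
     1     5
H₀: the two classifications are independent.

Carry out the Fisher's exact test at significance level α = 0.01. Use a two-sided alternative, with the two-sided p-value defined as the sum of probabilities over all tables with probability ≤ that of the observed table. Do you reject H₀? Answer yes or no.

reject H₀: yes

Margins: r₁=14, r₂=6, c₁=13, c₂=7, n=20
p_obs = C(14,12)·C(6,1)/C(20,13); sum pmf over tables with pmf ≤ p_obs
p-value (two-sided) = 0.00722
At α=0.01: p < α → reject H₀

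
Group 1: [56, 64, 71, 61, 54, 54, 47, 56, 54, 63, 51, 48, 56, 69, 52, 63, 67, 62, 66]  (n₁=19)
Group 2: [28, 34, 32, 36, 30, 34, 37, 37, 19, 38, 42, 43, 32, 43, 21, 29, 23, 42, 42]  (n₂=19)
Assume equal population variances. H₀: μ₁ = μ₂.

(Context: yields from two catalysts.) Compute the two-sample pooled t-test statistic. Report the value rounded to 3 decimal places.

test statistic = 10.552

x̄₁=58.632, s₁=7.088, n₁=19
x̄₂=33.789, s₂=7.421, n₂=19
s_p² = [18·7.088² + 18·7.421²]/36 = 52.6550
SE = √(s_p²·(1/19+1/19)) = 2.3543
t = (58.632−33.789)/2.3543 = 10.5519
df = 36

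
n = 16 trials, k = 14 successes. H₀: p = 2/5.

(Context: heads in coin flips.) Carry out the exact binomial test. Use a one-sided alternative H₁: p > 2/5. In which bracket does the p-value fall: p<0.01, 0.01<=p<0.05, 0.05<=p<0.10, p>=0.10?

p-value bracket: p<0.01

Exact binomial: n=16, k=14, p₀=2/5=0.4000
P(X≥14) from Σ C(n,i)·p₀^i·(1−p₀)^(n−i)
p-value (one-sided, H₁ greater) = 0.00013
→ bracket: p<0.01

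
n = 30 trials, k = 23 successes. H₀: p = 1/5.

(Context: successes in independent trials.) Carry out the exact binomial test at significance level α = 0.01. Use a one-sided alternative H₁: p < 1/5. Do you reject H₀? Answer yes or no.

Exact binomial: n=30, k=23, p₀=1/5=0.2000
P(X≤23) from Σ C(n,i)·p₀^i·(1−p₀)^(n−i)
p-value (one-sided, H₁ less) = 1.00000
At α=0.01: p ≥ α → fail to reject H₀

reject H₀: no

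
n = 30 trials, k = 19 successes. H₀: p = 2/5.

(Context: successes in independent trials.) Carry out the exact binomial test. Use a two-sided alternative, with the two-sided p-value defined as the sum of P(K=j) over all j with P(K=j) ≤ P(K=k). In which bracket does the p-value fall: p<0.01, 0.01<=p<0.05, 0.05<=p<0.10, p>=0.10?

p-value bracket: 0.01<=p<0.05

Exact binomial: n=30, k=19, p₀=2/5=0.4000
P(X=j) = C(n,j)·p₀^j·(1−p₀)^(n−j); p = Σ P(X=j) over j with P(X=j) ≤ P(X=19)
p-value (two-sided) = 0.01396
→ bracket: 0.01<=p<0.05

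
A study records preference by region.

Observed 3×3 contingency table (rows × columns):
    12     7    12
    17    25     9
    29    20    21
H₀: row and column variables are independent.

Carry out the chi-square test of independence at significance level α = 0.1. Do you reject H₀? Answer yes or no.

Row totals [31, 51, 70], col totals [58, 52, 42], n=152
χ² = (12−11.83)²/11.83 + (7−10.61)²/10.61 + (12−8.57)²/8.57 + (17−19.46)²/19.46 + (25−17.45)²/17.45 + (9−14.09)²/14.09 + (29−26.71)²/26.71 + (20−23.95)²/23.95 + (21−19.34)²/19.34 = 9.0144
df = 4
p-value (upper-tail) = 0.06074
At α=0.1: p < α → reject H₀

reject H₀: yes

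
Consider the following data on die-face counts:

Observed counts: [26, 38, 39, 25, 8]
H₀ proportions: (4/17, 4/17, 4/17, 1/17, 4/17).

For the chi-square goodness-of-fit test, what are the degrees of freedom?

degrees of freedom = 4

df = k − 1 = 5 − 1 = 4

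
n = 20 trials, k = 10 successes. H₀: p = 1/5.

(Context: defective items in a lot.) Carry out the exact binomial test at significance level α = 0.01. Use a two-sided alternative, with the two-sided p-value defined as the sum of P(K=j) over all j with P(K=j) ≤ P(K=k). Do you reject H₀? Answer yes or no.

reject H₀: yes

Exact binomial: n=20, k=10, p₀=1/5=0.2000
P(X=j) = C(n,j)·p₀^j·(1−p₀)^(n−j); p = Σ P(X=j) over j with P(X=j) ≤ P(X=10)
p-value (two-sided) = 0.00259
At α=0.01: p < α → reject H₀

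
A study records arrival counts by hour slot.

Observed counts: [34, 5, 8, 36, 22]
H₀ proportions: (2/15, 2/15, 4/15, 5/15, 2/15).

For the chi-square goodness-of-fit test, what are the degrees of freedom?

df = k − 1 = 5 − 1 = 4

degrees of freedom = 4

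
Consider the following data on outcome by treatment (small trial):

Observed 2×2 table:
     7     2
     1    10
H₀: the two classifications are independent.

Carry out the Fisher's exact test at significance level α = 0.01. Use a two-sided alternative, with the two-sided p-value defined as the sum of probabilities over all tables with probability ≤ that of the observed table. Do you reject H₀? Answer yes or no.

reject H₀: yes

Margins: r₁=9, r₂=11, c₁=8, c₂=12, n=20
p_obs = C(9,7)·C(11,1)/C(20,8); sum pmf over tables with pmf ≤ p_obs
p-value (two-sided) = 0.00452
At α=0.01: p < α → reject H₀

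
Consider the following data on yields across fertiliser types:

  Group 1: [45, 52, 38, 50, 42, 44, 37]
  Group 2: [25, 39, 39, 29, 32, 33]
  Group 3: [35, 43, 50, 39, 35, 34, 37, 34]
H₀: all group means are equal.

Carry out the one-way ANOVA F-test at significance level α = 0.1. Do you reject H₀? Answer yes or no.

Group means [44.00, 32.83, 38.38], grand mean 38.667
SSB = Σnᵢ(x̄ᵢ−x̄)² = 403.958; SSW = ΣΣ(x−x̄ᵢ)² = 562.708
MSB = 403.958/2 = 201.9792; MSW = 562.708/18 = 31.2616
F = MSB/MSW = 6.4609
df = (2, 18)
p-value (upper-tail) = 0.00767
At α=0.1: p < α → reject H₀

reject H₀: yes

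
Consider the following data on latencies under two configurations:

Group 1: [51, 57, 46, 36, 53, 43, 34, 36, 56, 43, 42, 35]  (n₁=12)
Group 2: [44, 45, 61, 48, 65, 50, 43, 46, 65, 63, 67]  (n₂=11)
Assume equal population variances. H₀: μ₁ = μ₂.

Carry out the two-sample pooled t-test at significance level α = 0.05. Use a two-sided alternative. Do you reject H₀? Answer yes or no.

x̄₁=44.333, s₁=8.316, n₁=12
x̄₂=54.273, s₂=9.789, n₂=11
s_p² = [11·8.316² + 10·9.789²]/21 = 81.8499
SE = √(s_p²·(1/12+1/11)) = 3.7765
t = (44.333−54.273)/3.7765 = -2.6319
df = 21
p-value (two-sided) = 0.01558
At α=0.05: p < α → reject H₀

reject H₀: yes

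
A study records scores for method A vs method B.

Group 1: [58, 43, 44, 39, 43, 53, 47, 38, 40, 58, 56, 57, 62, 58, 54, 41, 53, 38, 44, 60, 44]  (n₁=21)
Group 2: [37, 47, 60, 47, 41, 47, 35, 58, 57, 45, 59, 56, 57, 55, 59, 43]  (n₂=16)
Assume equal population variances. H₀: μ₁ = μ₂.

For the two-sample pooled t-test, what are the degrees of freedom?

df = n₁ + n₂ − 2 = 21 + 16 − 2 = 35

degrees of freedom = 35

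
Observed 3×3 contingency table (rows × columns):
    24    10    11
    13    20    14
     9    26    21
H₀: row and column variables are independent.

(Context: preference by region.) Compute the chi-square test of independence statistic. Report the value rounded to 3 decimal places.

test statistic = 17.079

Row totals [45, 47, 56], col totals [46, 56, 46], n=148
χ² = (24−13.99)²/13.99 + (10−17.03)²/17.03 + (11−13.99)²/13.99 + (13−14.61)²/14.61 + (20−17.78)²/17.78 + (14−14.61)²/14.61 + (9−17.41)²/17.41 + (26−21.19)²/21.19 + (21−17.41)²/17.41 = 17.0791
df = 4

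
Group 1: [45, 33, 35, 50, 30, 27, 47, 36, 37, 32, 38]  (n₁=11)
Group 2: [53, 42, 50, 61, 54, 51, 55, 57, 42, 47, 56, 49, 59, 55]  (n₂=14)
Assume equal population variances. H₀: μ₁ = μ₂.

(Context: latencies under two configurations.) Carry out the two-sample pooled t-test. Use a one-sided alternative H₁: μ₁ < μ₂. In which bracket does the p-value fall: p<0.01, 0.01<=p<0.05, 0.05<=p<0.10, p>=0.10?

p-value bracket: p<0.01

x̄₁=37.273, s₁=7.268, n₁=11
x̄₂=52.214, s₂=5.767, n₂=14
s_p² = [10·7.268² + 13·5.767²]/23 = 41.7626
SE = √(s_p²·(1/11+1/14)) = 2.6038
t = (37.273−52.214)/2.6038 = -5.7384
df = 23
p-value (one-sided, H₁ less) = 0.00000
→ bracket: p<0.01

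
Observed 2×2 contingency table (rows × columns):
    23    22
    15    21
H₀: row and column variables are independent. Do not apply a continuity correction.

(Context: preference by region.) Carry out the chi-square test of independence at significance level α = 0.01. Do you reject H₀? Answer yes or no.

reject H₀: no

Row totals [45, 36], col totals [38, 43], n=81
χ² = (23−21.11)²/21.11 + (22−23.89)²/23.89 + (15−16.89)²/16.89 + (21−19.11)²/19.11 = 0.7163
df = 1
p-value (upper-tail) = 0.39736
At α=0.01: p ≥ α → fail to reject H₀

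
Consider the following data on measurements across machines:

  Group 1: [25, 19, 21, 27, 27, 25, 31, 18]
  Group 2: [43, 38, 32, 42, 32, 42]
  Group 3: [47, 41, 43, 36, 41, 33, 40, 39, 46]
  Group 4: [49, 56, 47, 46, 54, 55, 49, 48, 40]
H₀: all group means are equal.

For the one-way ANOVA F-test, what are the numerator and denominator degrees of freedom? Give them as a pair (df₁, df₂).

degrees of freedom = [3, 28]

k = 4 groups, N = 32 total
df = (k−1, N−k) = (4−1, 32−4) = (3, 28)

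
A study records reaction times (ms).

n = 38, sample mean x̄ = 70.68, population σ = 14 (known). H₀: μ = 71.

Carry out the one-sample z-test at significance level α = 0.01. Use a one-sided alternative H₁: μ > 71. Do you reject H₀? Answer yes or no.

reject H₀: no

SE = σ/√n = 14/√38 = 2.2711
z = (x̄−μ₀)/SE = (70.68−71)/2.2711 = -0.1409
p-value (one-sided, H₁ greater) = 0.55603
At α=0.01: p ≥ α → fail to reject H₀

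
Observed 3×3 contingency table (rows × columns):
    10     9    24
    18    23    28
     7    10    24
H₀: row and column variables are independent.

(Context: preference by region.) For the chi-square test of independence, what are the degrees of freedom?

df = (r−1)(c−1) = (3−1)·(3−1) = 4

degrees of freedom = 4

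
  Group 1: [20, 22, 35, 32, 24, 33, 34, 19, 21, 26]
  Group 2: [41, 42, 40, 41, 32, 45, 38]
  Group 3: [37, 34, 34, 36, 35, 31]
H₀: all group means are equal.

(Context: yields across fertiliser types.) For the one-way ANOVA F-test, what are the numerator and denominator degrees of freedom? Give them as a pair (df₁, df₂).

degrees of freedom = [2, 20]

k = 3 groups, N = 23 total
df = (k−1, N−k) = (3−1, 23−3) = (2, 20)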